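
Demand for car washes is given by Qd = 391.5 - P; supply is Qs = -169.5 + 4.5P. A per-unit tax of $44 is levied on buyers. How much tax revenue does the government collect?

Tax revenue = 11154

Pre-tax equilibrium: P* = 102, Q* = 289.5.
Tax on buyers shifts demand to Qd = 391.5 − 1(P + 44) = 347.5 - P.
347.5 - P = -169.5 + 4.5P gives seller price Ps = 94; buyers pay Pb = 94 + 44 = 138.
New quantity: Q = 391.5 − 1(138) = 253.5.
Revenue = 44 × 253.5 = 11154.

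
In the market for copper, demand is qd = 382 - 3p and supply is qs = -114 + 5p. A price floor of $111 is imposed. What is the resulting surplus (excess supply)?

Equilibrium price would be p* = 62, so the floor at 111 binds.
At p = 111: qd = 49, qs = 441.
Surplus = 441 − 49 = 392.

Surplus = 392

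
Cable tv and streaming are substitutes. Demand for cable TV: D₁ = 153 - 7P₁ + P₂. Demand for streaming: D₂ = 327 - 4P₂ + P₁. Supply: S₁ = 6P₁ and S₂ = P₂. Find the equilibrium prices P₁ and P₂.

Market 1: 153 - 7P₁ + P₂ = 6P₁ → 13P₁ - P₂ = 153.
Market 2: 5P₂ - P₁ = 327.
Eliminating P₂: 5×(1) + 1×(2) gives 64P₁ = 1092, so P₁ = 17.0625.
Back-substitute into (2): P₂ = (327 + 1×17.0625) / 5 = 68.8125.

P₁ = 17.0625, P₂ = 68.8125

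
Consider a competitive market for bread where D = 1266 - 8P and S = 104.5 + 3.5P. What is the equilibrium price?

P* = 101

Set D = S: 1266 - 8P = 104.5 + 3.5P.
1161.5 = 11.5P, so P* = 101.
Q* = 1266 − 8(101) = 458.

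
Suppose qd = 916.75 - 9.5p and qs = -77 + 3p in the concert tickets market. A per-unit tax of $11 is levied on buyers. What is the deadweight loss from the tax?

Deadweight loss = 137.94

Pre-tax equilibrium: p* = 79.5, q* = 161.5.
Tax on buyers shifts demand to qd = 916.75 − 9.5(p + 11) = 812.25 - 9.5p.
812.25 - 9.5p = -77 + 3p gives seller price ps = 71.14; buyers pay pb = 71.14 + 11 = 82.14.
New quantity: q = 916.75 − 9.5(82.14) = 136.42.
DWL = ½ × 11 × (161.5 − 136.42) = 137.94.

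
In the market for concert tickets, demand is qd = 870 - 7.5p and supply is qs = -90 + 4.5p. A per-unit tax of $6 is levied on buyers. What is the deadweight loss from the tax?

Pre-tax equilibrium: p* = 80, q* = 270.
Tax on buyers shifts demand to qd = 870 − 7.5(p + 6) = 825 - 7.5p.
825 - 7.5p = -90 + 4.5p gives seller price ps = 76.25; buyers pay pb = 76.25 + 6 = 82.25.
New quantity: q = 870 − 7.5(82.25) = 253.125.
DWL = ½ × 6 × (270 − 253.125) = 50.625.

Deadweight loss = 50.625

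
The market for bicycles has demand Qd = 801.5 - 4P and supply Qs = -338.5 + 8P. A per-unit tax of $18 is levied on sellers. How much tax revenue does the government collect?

Tax revenue = 6723

Pre-tax equilibrium: P* = 95, Q* = 421.5.
Tax on sellers shifts supply to Qs = -338.5 + 8(P − 18) = -482.5 + 8P.
801.5 - 4P = -482.5 + 8P gives buyer price Pb = 107; sellers receive Ps = 107 − 18 = 89.
New quantity: Q = 801.5 − 4(107) = 373.5.
Revenue = 18 × 373.5 = 6723.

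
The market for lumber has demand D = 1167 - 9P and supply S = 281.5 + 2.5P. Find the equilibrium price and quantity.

Set D = S: 1167 - 9P = 281.5 + 2.5P.
885.5 = 11.5P, so P* = 77.
Q* = 1167 − 9(77) = 474.

P* = 77, Q* = 474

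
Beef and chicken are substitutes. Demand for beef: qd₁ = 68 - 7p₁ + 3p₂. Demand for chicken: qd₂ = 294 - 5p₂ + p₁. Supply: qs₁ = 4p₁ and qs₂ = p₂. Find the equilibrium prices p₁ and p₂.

Market 1: 68 - 7p₁ + 3p₂ = 4p₁ → 11p₁ - 3p₂ = 68.
Market 2: 6p₂ - p₁ = 294.
Eliminating p₂: 6×(1) + 3×(2) gives 63p₁ = 1290, so p₁ = 430/21.
Back-substitute into (2): p₂ = (294 + 1×430/21) / 6 = 3302/63.

p₁ = 430/21, p₂ = 3302/63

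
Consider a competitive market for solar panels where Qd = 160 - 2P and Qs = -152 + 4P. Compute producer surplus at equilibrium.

Equilibrium: 160 - 2P = -152 + 4P gives P* = 52, Q* = 56.
Supply starts at P = 38 (where Qs = 0).
PS = ½(52 − 38)(56) = 392.

Producer surplus = 392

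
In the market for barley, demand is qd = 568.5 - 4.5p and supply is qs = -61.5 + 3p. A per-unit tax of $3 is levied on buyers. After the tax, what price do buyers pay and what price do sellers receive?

Pre-tax equilibrium: p* = 84, q* = 190.5.
Tax on buyers shifts demand to qd = 568.5 − 4.5(p + 3) = 555 - 4.5p.
555 - 4.5p = -61.5 + 3p gives seller price ps = 82.2; buyers pay pb = 82.2 + 3 = 85.2.
New quantity: q = 568.5 − 4.5(85.2) = 185.1.

Buyers pay $85.2, sellers receive $82.2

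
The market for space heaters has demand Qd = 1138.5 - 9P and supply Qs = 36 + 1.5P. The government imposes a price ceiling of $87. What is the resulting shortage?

Equilibrium price would be P* = 105, so the ceiling at 87 binds.
At P = 87: Qd = 1138.5 − 9(87) = 355.5, Qs = 36 + 1.5(87) = 166.5.
Shortage = 355.5 − 166.5 = 189.

Shortage = 189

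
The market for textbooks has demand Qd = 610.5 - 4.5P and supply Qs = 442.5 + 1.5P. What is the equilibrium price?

Set Qd = Qs: 610.5 - 4.5P = 442.5 + 1.5P.
168 = 6P, so P* = 28.
Q* = 610.5 − 4.5(28) = 484.5.

P* = 28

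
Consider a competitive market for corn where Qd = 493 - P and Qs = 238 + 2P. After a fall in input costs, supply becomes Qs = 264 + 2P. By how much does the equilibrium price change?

Original equilibrium: P* = 85, Q* = 408.
New equilibrium: 493 - P = 264 + 2P, so 229 = 3P and P' = 229/3; Q' = 493 − 1(229/3) = 1250/3.
Change in price: 229/3 − 85 = -26/3.

ΔP = -26/3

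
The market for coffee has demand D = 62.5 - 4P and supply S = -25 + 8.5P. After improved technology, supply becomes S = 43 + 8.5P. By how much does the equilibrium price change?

Original equilibrium: P* = 7, Q* = 34.5.
New equilibrium: 62.5 - 4P = 43 + 8.5P, so 19.5 = 12.5P and P' = 1.56; Q' = 62.5 − 4(1.56) = 56.26.
Change in price: 1.56 − 7 = -5.44.

ΔP = -5.44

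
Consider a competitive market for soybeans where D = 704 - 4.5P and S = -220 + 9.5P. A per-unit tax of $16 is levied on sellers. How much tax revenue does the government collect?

Tax revenue = 40112/7

Pre-tax equilibrium: P* = 66, Q* = 407.
Tax on sellers shifts supply to S = -220 + 9.5(P − 16) = -372 + 9.5P.
704 - 4.5P = -372 + 9.5P gives buyer price Pb = 538/7; sellers receive Ps = 538/7 − 16 = 426/7.
New quantity: Q = 704 − 4.5(538/7) = 2507/7.
Revenue = 16 × 2507/7 = 40112/7.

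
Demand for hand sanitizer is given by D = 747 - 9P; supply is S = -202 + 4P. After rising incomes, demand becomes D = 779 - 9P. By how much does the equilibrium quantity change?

ΔQ = 128/13

Original equilibrium: P* = 73, Q* = 90.
New equilibrium: 779 - 9P = -202 + 4P, so 981 = 13P and P' = 981/13; Q' = 779 − 9(981/13) = 1298/13.
Change in quantity: 1298/13 − 90 = 128/13.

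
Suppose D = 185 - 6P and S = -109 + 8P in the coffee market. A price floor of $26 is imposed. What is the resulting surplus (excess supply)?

Equilibrium price would be P* = 21, so the floor at 26 binds.
At P = 26: D = 29, S = 99.
Surplus = 99 − 29 = 70.

Surplus = 70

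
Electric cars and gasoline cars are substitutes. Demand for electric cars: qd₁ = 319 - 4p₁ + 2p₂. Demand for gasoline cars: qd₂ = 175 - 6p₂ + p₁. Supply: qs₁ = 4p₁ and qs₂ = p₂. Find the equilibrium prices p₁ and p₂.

Market 1: 319 - 4p₁ + 2p₂ = 4p₁ → 8p₁ - 2p₂ = 319.
Market 2: 7p₂ - p₁ = 175.
Eliminating p₂: 7×(1) + 2×(2) gives 54p₁ = 2583, so p₁ = 287/6.
Back-substitute into (2): p₂ = (175 + 1×287/6) / 7 = 191/6.

p₁ = 287/6, p₂ = 191/6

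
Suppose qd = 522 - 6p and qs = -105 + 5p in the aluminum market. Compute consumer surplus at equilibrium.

Consumer surplus = 2700

Equilibrium: 522 - 6p = -105 + 5p gives p* = 57, q* = 180.
Demand choke price (qd = 0): p = 87.
CS = ½(87 − 57)(180) = 2700.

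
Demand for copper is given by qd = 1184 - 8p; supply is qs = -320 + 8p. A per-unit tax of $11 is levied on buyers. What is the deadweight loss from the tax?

Deadweight loss = 242

Pre-tax equilibrium: p* = 94, q* = 432.
Tax on buyers shifts demand to qd = 1184 − 8(p + 11) = 1096 - 8p.
1096 - 8p = -320 + 8p gives seller price ps = 88.5; buyers pay pb = 88.5 + 11 = 99.5.
New quantity: q = 1184 − 8(99.5) = 388.
DWL = ½ × 11 × (432 − 388) = 242.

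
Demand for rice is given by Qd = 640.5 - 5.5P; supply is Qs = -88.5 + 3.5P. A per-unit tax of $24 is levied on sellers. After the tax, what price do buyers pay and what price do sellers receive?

Pre-tax equilibrium: P* = 81, Q* = 195.
Tax on sellers shifts supply to Qs = -88.5 + 3.5(P − 24) = -172.5 + 3.5P.
640.5 - 5.5P = -172.5 + 3.5P gives buyer price Pb = 271/3; sellers receive Ps = 271/3 − 24 = 199/3.
New quantity: Q = 640.5 − 5.5(271/3) = 431/3.

Buyers pay 271/3, sellers receive 199/3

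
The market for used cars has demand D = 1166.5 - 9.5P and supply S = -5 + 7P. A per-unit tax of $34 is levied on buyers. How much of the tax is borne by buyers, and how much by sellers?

Pre-tax equilibrium: P* = 71, Q* = 492.
Tax on buyers shifts demand to D = 1166.5 − 9.5(P + 34) = 843.5 - 9.5P.
843.5 - 9.5P = -5 + 7P gives seller price Ps = 1697/33; buyers pay Pb = 1697/33 + 34 = 2819/33.
New quantity: Q = 1166.5 − 9.5(2819/33) = 11714/33.
Buyer burden = 2819/33 − 71 = 476/33; seller burden = 71 − 1697/33 = 646/33.

Buyers bear 476/33, sellers bear 646/33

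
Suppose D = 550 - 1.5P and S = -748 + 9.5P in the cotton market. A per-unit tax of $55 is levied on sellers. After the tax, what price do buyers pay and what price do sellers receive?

Pre-tax equilibrium: P* = 118, Q* = 373.
Tax on sellers shifts supply to S = -748 + 9.5(P − 55) = -1270.5 + 9.5P.
550 - 1.5P = -1270.5 + 9.5P gives buyer price Pb = 165.5; sellers receive Ps = 165.5 − 55 = 110.5.
New quantity: Q = 550 − 1.5(165.5) = 301.75.

Buyers pay $165.5, sellers receive $110.5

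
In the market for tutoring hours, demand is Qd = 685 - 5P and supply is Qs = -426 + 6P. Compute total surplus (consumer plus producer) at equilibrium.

Equilibrium: 685 - 5P = -426 + 6P gives P* = 101, Q* = 180.
Demand choke price: P = 137; supply starts at P = 71.
CS = ½(137 − 101)(180) = 3240; PS = ½(101 − 71)(180) = 2700.

Total surplus = 5940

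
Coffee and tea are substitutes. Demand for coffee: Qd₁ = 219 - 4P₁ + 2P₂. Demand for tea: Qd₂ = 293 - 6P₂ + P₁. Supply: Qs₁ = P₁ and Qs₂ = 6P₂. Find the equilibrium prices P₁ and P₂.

P₁ = 1607/29, P₂ = 842/29

Market 1: 219 - 4P₁ + 2P₂ = P₁ → 5P₁ - 2P₂ = 219.
Market 2: 12P₂ - P₁ = 293.
Eliminating P₂: 12×(1) + 2×(2) gives 58P₁ = 3214, so P₁ = 1607/29.
Back-substitute into (2): P₂ = (293 + 1×1607/29) / 12 = 842/29.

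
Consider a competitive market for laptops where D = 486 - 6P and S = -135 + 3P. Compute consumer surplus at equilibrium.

Consumer surplus = 432

Equilibrium: 486 - 6P = -135 + 3P gives P* = 69, Q* = 72.
Demand choke price (D = 0): P = 81.
CS = ½(81 − 69)(72) = 432.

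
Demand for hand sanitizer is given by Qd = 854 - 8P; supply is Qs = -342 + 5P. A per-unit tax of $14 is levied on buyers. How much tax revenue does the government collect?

Tax revenue = 13636/13

Pre-tax equilibrium: P* = 92, Q* = 118.
Tax on buyers shifts demand to Qd = 854 − 8(P + 14) = 742 - 8P.
742 - 8P = -342 + 5P gives seller price Ps = 1084/13; buyers pay Pb = 1084/13 + 14 = 1266/13.
New quantity: Q = 854 − 8(1266/13) = 974/13.
Revenue = 14 × 974/13 = 13636/13.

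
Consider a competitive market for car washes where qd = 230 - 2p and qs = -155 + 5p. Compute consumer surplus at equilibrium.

Consumer surplus = 3600

Equilibrium: 230 - 2p = -155 + 5p gives p* = 55, q* = 120.
Demand choke price (qd = 0): p = 115.
CS = ½(115 − 55)(120) = 3600.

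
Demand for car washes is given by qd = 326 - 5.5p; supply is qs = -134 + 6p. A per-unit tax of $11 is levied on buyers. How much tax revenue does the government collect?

Pre-tax equilibrium: p* = 40, q* = 106.
Tax on buyers shifts demand to qd = 326 − 5.5(p + 11) = 265.5 - 5.5p.
265.5 - 5.5p = -134 + 6p gives seller price ps = 799/23; buyers pay pb = 799/23 + 11 = 1052/23.
New quantity: q = 326 − 5.5(1052/23) = 1712/23.
Revenue = 11 × 1712/23 = 18832/23.

Tax revenue = 18832/23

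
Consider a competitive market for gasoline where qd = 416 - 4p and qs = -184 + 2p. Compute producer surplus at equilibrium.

Producer surplus = 64

Equilibrium: 416 - 4p = -184 + 2p gives p* = 100, q* = 16.
Supply starts at p = 92 (where qs = 0).
PS = ½(100 − 92)(16) = 64.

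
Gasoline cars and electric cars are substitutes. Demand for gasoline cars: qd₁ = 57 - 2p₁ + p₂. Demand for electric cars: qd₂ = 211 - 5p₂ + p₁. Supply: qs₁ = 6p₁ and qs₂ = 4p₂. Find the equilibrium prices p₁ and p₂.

p₁ = 724/71, p₂ = 1745/71

Market 1: 57 - 2p₁ + p₂ = 6p₁ → 8p₁ - p₂ = 57.
Market 2: 9p₂ - p₁ = 211.
Eliminating p₂: 9×(1) + 1×(2) gives 71p₁ = 724, so p₁ = 724/71.
Back-substitute into (2): p₂ = (211 + 1×724/71) / 9 = 1745/71.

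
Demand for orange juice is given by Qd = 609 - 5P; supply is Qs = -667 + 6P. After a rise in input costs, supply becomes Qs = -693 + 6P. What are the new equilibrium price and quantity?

P' = 1302/11, Q' = 189/11

Original equilibrium: P* = 116, Q* = 29.
New equilibrium: 609 - 5P = -693 + 6P, so 1302 = 11P and P' = 1302/11; Q' = 609 − 5(1302/11) = 189/11.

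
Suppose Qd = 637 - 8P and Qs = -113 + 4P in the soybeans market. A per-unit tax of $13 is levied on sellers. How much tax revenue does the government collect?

Tax revenue = 3991/3

Pre-tax equilibrium: P* = 62.5, Q* = 137.
Tax on sellers shifts supply to Qs = -113 + 4(P − 13) = -165 + 4P.
637 - 8P = -165 + 4P gives buyer price Pb = 401/6; sellers receive Ps = 401/6 − 13 = 323/6.
New quantity: Q = 637 − 8(401/6) = 307/3.
Revenue = 13 × 307/3 = 3991/3.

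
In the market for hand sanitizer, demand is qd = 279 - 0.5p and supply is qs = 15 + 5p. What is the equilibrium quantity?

q* = 255

Set qd = qs: 279 - 0.5p = 15 + 5p.
264 = 5.5p, so p* = 48.
q* = 279 − 0.5(48) = 255.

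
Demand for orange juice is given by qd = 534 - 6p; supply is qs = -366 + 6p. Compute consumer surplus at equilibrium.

Equilibrium: 534 - 6p = -366 + 6p gives p* = 75, q* = 84.
Demand choke price (qd = 0): p = 89.
CS = ½(89 − 75)(84) = 588.

Consumer surplus = 588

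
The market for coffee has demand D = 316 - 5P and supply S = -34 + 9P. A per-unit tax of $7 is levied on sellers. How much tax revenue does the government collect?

Tax revenue = 1179.5

Pre-tax equilibrium: P* = 25, Q* = 191.
Tax on sellers shifts supply to S = -34 + 9(P − 7) = -97 + 9P.
316 - 5P = -97 + 9P gives buyer price Pb = 29.5; sellers receive Ps = 29.5 − 7 = 22.5.
New quantity: Q = 316 − 5(29.5) = 168.5.
Revenue = 7 × 168.5 = 1179.5.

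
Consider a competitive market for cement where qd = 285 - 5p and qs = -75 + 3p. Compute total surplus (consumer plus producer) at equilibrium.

Total surplus = 960

Equilibrium: 285 - 5p = -75 + 3p gives p* = 45, q* = 60.
Demand choke price: p = 57; supply starts at p = 25.
CS = ½(57 − 45)(60) = 360; PS = ½(45 − 25)(60) = 600.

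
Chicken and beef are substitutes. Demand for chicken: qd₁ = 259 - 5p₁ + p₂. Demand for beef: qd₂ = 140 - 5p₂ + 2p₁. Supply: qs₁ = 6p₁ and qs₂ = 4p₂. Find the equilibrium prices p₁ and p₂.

p₁ = 2471/97, p₂ = 2058/97

Market 1: 259 - 5p₁ + p₂ = 6p₁ → 11p₁ - p₂ = 259.
Market 2: 9p₂ - 2p₁ = 140.
Eliminating p₂: 9×(1) + 1×(2) gives 97p₁ = 2471, so p₁ = 2471/97.
Back-substitute into (2): p₂ = (140 + 2×2471/97) / 9 = 2058/97.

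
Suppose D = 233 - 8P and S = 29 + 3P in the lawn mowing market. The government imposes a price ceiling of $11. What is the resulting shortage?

Equilibrium price would be P* = 204/11, so the ceiling at 11 binds.
At P = 11: D = 233 − 8(11) = 145, S = 29 + 3(11) = 62.
Shortage = 145 − 62 = 83.

Shortage = 83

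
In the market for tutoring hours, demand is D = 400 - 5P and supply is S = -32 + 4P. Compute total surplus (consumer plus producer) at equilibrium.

Total surplus = 5760

Equilibrium: 400 - 5P = -32 + 4P gives P* = 48, Q* = 160.
Demand choke price: P = 80; supply starts at P = 8.
CS = ½(80 − 48)(160) = 2560; PS = ½(48 − 8)(160) = 3200.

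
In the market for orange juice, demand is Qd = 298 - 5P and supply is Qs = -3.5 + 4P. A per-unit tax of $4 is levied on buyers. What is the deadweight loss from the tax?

Pre-tax equilibrium: P* = 33.5, Q* = 130.5.
Tax on buyers shifts demand to Qd = 298 − 5(P + 4) = 278 - 5P.
278 - 5P = -3.5 + 4P gives seller price Ps = 563/18; buyers pay Pb = 563/18 + 4 = 635/18.
New quantity: Q = 298 − 5(635/18) = 2189/18.
DWL = ½ × 4 × (130.5 − 2189/18) = 160/9.

Deadweight loss = 160/9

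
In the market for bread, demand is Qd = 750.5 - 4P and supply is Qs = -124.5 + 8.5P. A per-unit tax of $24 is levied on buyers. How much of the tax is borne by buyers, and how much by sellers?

Buyers bear $16.32, sellers bear $7.68

Pre-tax equilibrium: P* = 70, Q* = 470.5.
Tax on buyers shifts demand to Qd = 750.5 − 4(P + 24) = 654.5 - 4P.
654.5 - 4P = -124.5 + 8.5P gives seller price Ps = 62.32; buyers pay Pb = 62.32 + 24 = 86.32.
New quantity: Q = 750.5 − 4(86.32) = 405.22.
Buyer burden = 86.32 − 70 = 16.32; seller burden = 70 − 62.32 = 7.68.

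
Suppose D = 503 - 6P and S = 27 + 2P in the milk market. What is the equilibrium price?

P* = 59.5

Set D = S: 503 - 6P = 27 + 2P.
476 = 8P, so P* = 59.5.
Q* = 503 − 6(59.5) = 146.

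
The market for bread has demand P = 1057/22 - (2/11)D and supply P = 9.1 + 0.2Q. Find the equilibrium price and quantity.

Set the two price expressions equal: 1057/22 - (2/11)Q = 9.1 + 0.2Q.
2142/55 = (21/55)Q, so Q* = 102.
P* = 1057/22 − (2/11)(102) = 29.5.

P* = 29.5, Q* = 102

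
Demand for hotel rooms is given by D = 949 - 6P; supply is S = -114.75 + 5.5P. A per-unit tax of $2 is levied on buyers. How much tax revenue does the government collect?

Tax revenue = 17860/23

Pre-tax equilibrium: P* = 92.5, Q* = 394.
Tax on buyers shifts demand to D = 949 − 6(P + 2) = 937 - 6P.
937 - 6P = -114.75 + 5.5P gives seller price Ps = 4207/46; buyers pay Pb = 4207/46 + 2 = 4299/46.
New quantity: Q = 949 − 6(4299/46) = 8930/23.
Revenue = 2 × 8930/23 = 17860/23.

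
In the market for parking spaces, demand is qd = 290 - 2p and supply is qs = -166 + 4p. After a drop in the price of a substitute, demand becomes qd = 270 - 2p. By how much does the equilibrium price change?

Original equilibrium: p* = 76, q* = 138.
New equilibrium: 270 - 2p = -166 + 4p, so 436 = 6p and p' = 218/3; q' = 270 − 2(218/3) = 374/3.
Change in price: 218/3 − 76 = -10/3.

Δp = -10/3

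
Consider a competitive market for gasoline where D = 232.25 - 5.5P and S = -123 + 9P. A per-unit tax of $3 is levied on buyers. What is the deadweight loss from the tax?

Pre-tax equilibrium: P* = 24.5, Q* = 97.5.
Tax on buyers shifts demand to D = 232.25 − 5.5(P + 3) = 215.75 - 5.5P.
215.75 - 5.5P = -123 + 9P gives seller price Ps = 1355/58; buyers pay Pb = 1355/58 + 3 = 1529/58.
New quantity: Q = 232.25 − 5.5(1529/58) = 5061/58.
DWL = ½ × 3 × (97.5 − 5061/58) = 891/58.

Deadweight loss = 891/58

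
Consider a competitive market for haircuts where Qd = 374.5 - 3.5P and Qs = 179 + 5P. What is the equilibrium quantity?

Q* = 294

Set Qd = Qs: 374.5 - 3.5P = 179 + 5P.
195.5 = 8.5P, so P* = 23.
Q* = 374.5 − 3.5(23) = 294.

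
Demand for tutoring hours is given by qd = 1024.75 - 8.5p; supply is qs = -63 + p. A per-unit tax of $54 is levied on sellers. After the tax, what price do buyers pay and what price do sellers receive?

Buyers pay 4567/38, sellers receive 2515/38

Pre-tax equilibrium: p* = 114.5, q* = 51.5.
Tax on sellers shifts supply to qs = -63 + 1(p − 54) = -117 + p.
1024.75 - 8.5p = -117 + p gives buyer price pb = 4567/38; sellers receive ps = 4567/38 − 54 = 2515/38.
New quantity: q = 1024.75 − 8.5(4567/38) = 121/38.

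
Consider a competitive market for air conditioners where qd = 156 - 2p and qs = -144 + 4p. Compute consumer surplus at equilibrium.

Consumer surplus = 784

Equilibrium: 156 - 2p = -144 + 4p gives p* = 50, q* = 56.
Demand choke price (qd = 0): p = 78.
CS = ½(78 − 50)(56) = 784.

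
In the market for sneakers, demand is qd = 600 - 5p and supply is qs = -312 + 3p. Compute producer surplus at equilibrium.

Producer surplus = 150

Equilibrium: 600 - 5p = -312 + 3p gives p* = 114, q* = 30.
Supply starts at p = 104 (where qs = 0).
PS = ½(114 − 104)(30) = 150.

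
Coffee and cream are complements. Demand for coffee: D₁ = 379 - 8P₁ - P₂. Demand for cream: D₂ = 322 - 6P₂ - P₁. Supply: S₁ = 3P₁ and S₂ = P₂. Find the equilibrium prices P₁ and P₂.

P₁ = 2331/76, P₂ = 3163/76

Market 1: 379 - 8P₁ - P₂ = 3P₁ → 11P₁ + P₂ = 379.
Market 2: 7P₂ + P₁ = 322.
Eliminating P₂: 7×(1) − 1×(2) gives 76P₁ = 2331, so P₁ = 2331/76.
Back-substitute into (2): P₂ = (322 − 1×2331/76) / 7 = 3163/76.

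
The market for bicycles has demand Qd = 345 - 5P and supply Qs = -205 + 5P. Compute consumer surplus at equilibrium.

Consumer surplus = 490

Equilibrium: 345 - 5P = -205 + 5P gives P* = 55, Q* = 70.
Demand choke price (Qd = 0): P = 69.
CS = ½(69 − 55)(70) = 490.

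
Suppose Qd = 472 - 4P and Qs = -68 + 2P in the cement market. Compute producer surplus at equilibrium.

Equilibrium: 472 - 4P = -68 + 2P gives P* = 90, Q* = 112.
Supply starts at P = 34 (where Qs = 0).
PS = ½(90 − 34)(112) = 3136.

Producer surplus = 3136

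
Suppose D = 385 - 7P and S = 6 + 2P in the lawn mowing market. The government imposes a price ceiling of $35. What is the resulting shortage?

Shortage = 64

Equilibrium price would be P* = 379/9, so the ceiling at 35 binds.
At P = 35: D = 385 − 7(35) = 140, S = 6 + 2(35) = 76.
Shortage = 140 − 76 = 64.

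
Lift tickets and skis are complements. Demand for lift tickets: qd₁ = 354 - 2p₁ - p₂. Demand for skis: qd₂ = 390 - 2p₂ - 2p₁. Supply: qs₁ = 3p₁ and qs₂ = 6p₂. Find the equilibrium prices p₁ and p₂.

Market 1: 354 - 2p₁ - p₂ = 3p₁ → 5p₁ + p₂ = 354.
Market 2: 8p₂ + 2p₁ = 390.
Eliminating p₂: 8×(1) − 1×(2) gives 38p₁ = 2442, so p₁ = 1221/19.
Back-substitute into (2): p₂ = (390 − 2×1221/19) / 8 = 621/19.

p₁ = 1221/19, p₂ = 621/19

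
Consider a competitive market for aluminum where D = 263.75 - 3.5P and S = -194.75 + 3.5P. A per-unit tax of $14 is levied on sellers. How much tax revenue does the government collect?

Tax revenue = 140

Pre-tax equilibrium: P* = 65.5, Q* = 34.5.
Tax on sellers shifts supply to S = -194.75 + 3.5(P − 14) = -243.75 + 3.5P.
263.75 - 3.5P = -243.75 + 3.5P gives buyer price Pb = 72.5; sellers receive Ps = 72.5 − 14 = 58.5.
New quantity: Q = 263.75 − 3.5(72.5) = 10.
Revenue = 14 × 10 = 140.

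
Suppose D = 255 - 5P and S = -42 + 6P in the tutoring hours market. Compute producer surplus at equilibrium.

Producer surplus = 1200

Equilibrium: 255 - 5P = -42 + 6P gives P* = 27, Q* = 120.
Supply starts at P = 7 (where S = 0).
PS = ½(27 − 7)(120) = 1200.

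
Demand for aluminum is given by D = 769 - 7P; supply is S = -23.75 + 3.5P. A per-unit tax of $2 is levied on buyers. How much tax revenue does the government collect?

Tax revenue = 1415/3

Pre-tax equilibrium: P* = 75.5, Q* = 240.5.
Tax on buyers shifts demand to D = 769 − 7(P + 2) = 755 - 7P.
755 - 7P = -23.75 + 3.5P gives seller price Ps = 445/6; buyers pay Pb = 445/6 + 2 = 457/6.
New quantity: Q = 769 − 7(457/6) = 1415/6.
Revenue = 2 × 1415/6 = 1415/3.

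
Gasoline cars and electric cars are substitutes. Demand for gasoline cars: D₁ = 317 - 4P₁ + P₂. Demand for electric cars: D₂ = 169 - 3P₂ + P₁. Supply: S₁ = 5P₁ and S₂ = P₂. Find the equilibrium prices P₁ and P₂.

Market 1: 317 - 4P₁ + P₂ = 5P₁ → 9P₁ - P₂ = 317.
Market 2: 4P₂ - P₁ = 169.
Eliminating P₂: 4×(1) + 1×(2) gives 35P₁ = 1437, so P₁ = 1437/35.
Back-substitute into (2): P₂ = (169 + 1×1437/35) / 4 = 1838/35.

P₁ = 1437/35, P₂ = 1838/35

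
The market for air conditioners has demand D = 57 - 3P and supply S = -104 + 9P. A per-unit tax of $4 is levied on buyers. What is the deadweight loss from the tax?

Pre-tax equilibrium: P* = 161/12, Q* = 16.75.
Tax on buyers shifts demand to D = 57 − 3(P + 4) = 45 - 3P.
45 - 3P = -104 + 9P gives seller price Ps = 149/12; buyers pay Pb = 149/12 + 4 = 197/12.
New quantity: Q = 57 − 3(197/12) = 7.75.
DWL = ½ × 4 × (16.75 − 7.75) = 18.

Deadweight loss = 18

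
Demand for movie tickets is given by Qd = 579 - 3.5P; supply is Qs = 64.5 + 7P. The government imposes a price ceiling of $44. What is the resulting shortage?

Shortage = 52.5

Equilibrium price would be P* = 49, so the ceiling at 44 binds.
At P = 44: Qd = 579 − 3.5(44) = 425, Qs = 64.5 + 7(44) = 372.5.
Shortage = 425 − 372.5 = 52.5.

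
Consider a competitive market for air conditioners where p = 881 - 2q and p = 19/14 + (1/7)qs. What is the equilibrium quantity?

q* = 410.5

Set the two price expressions equal: 881 - 2q = 19/14 + (1/7)q.
12315/14 = (15/7)q, so q* = 410.5.
p* = 881 − (2)(410.5) = 60.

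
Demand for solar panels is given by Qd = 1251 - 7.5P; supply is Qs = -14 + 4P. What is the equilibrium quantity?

Set Qd = Qs: 1251 - 7.5P = -14 + 4P.
1265 = 11.5P, so P* = 110.
Q* = 1251 − 7.5(110) = 426.

Q* = 426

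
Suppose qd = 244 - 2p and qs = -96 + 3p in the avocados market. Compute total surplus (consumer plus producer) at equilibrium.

Total surplus = 4860

Equilibrium: 244 - 2p = -96 + 3p gives p* = 68, q* = 108.
Demand choke price: p = 122; supply starts at p = 32.
CS = ½(122 − 68)(108) = 2916; PS = ½(68 − 32)(108) = 1944.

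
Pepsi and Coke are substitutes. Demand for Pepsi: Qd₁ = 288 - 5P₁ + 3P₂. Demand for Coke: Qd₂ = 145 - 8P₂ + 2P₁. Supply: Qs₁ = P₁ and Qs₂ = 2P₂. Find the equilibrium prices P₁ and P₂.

P₁ = 1105/18, P₂ = 241/9

Market 1: 288 - 5P₁ + 3P₂ = P₁ → 6P₁ - 3P₂ = 288.
Market 2: 10P₂ - 2P₁ = 145.
Eliminating P₂: 10×(1) + 3×(2) gives 54P₁ = 3315, so P₁ = 1105/18.
Back-substitute into (2): P₂ = (145 + 2×1105/18) / 10 = 241/9.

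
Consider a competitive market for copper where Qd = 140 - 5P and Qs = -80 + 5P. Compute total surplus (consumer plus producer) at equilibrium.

Equilibrium: 140 - 5P = -80 + 5P gives P* = 22, Q* = 30.
Demand choke price: P = 28; supply starts at P = 16.
CS = ½(28 − 22)(30) = 90; PS = ½(22 − 16)(30) = 90.

Total surplus = 180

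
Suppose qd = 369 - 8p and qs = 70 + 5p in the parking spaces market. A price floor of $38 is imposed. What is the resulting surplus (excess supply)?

Equilibrium price would be p* = 23, so the floor at 38 binds.
At p = 38: qd = 65, qs = 260.
Surplus = 260 − 65 = 195.

Surplus = 195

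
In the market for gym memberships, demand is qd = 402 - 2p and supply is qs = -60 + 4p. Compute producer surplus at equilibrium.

Producer surplus = 7688

Equilibrium: 402 - 2p = -60 + 4p gives p* = 77, q* = 248.
Supply starts at p = 15 (where qs = 0).
PS = ½(77 − 15)(248) = 7688.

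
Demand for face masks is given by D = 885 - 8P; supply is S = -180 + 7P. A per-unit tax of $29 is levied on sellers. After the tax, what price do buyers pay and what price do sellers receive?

Pre-tax equilibrium: P* = 71, Q* = 317.
Tax on sellers shifts supply to S = -180 + 7(P − 29) = -383 + 7P.
885 - 8P = -383 + 7P gives buyer price Pb = 1268/15; sellers receive Ps = 1268/15 − 29 = 833/15.
New quantity: Q = 885 − 8(1268/15) = 3131/15.

Buyers pay 1268/15, sellers receive 833/15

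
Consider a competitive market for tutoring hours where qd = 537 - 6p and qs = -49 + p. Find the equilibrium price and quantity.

Set qd = qs: 537 - 6p = -49 + p.
586 = 7p, so p* = 586/7.
q* = 537 − 6(586/7) = 243/7.

p* = 586/7, q* = 243/7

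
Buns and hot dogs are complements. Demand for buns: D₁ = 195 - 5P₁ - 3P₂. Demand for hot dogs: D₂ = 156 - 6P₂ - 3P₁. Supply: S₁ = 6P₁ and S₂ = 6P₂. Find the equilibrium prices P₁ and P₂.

P₁ = 624/41, P₂ = 377/41

Market 1: 195 - 5P₁ - 3P₂ = 6P₁ → 11P₁ + 3P₂ = 195.
Market 2: 12P₂ + 3P₁ = 156.
Eliminating P₂: 12×(1) − 3×(2) gives 123P₁ = 1872, so P₁ = 624/41.
Back-substitute into (2): P₂ = (156 − 3×624/41) / 12 = 377/41.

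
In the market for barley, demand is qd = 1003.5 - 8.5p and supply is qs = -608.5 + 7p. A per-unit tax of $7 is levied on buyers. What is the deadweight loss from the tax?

Pre-tax equilibrium: p* = 104, q* = 119.5.
Tax on buyers shifts demand to qd = 1003.5 − 8.5(p + 7) = 944 - 8.5p.
944 - 8.5p = -608.5 + 7p gives seller price ps = 3105/31; buyers pay pb = 3105/31 + 7 = 3322/31.
New quantity: q = 1003.5 − 8.5(3322/31) = 5743/62.
DWL = ½ × 7 × (119.5 − 5743/62) = 5831/62.

Deadweight loss = 5831/62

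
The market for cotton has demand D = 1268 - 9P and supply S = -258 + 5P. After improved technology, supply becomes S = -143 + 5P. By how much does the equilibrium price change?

Original equilibrium: P* = 109, Q* = 287.
New equilibrium: 1268 - 9P = -143 + 5P, so 1411 = 14P and P' = 1411/14; Q' = 1268 − 9(1411/14) = 5053/14.
Change in price: 1411/14 − 109 = -115/14.

ΔP = -115/14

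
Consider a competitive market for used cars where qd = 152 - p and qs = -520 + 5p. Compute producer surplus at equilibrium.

Producer surplus = 160

Equilibrium: 152 - p = -520 + 5p gives p* = 112, q* = 40.
Supply starts at p = 104 (where qs = 0).
PS = ½(112 − 104)(40) = 160.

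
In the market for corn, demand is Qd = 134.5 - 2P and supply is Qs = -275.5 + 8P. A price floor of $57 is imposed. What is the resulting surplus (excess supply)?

Equilibrium price would be P* = 41, so the floor at 57 binds.
At P = 57: Qd = 20.5, Qs = 180.5.
Surplus = 180.5 − 20.5 = 160.

Surplus = 160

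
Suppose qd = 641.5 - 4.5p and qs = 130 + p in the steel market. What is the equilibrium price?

p* = 93

Set qd = qs: 641.5 - 4.5p = 130 + p.
511.5 = 5.5p, so p* = 93.
q* = 641.5 − 4.5(93) = 223.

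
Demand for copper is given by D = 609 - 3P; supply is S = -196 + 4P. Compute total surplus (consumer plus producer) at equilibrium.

Equilibrium: 609 - 3P = -196 + 4P gives P* = 115, Q* = 264.
Demand choke price: P = 203; supply starts at P = 49.
CS = ½(203 − 115)(264) = 11616; PS = ½(115 − 49)(264) = 8712.

Total surplus = 20328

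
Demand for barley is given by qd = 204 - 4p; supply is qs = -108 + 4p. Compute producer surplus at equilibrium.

Producer surplus = 288

Equilibrium: 204 - 4p = -108 + 4p gives p* = 39, q* = 48.
Supply starts at p = 27 (where qs = 0).
PS = ½(39 − 27)(48) = 288.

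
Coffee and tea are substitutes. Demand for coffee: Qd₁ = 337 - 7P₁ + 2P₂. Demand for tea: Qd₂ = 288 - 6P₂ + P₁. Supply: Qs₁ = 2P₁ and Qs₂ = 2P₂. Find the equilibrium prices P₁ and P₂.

Market 1: 337 - 7P₁ + 2P₂ = 2P₁ → 9P₁ - 2P₂ = 337.
Market 2: 8P₂ - P₁ = 288.
Eliminating P₂: 8×(1) + 2×(2) gives 70P₁ = 3272, so P₁ = 1636/35.
Back-substitute into (2): P₂ = (288 + 1×1636/35) / 8 = 2929/70.

P₁ = 1636/35, P₂ = 2929/70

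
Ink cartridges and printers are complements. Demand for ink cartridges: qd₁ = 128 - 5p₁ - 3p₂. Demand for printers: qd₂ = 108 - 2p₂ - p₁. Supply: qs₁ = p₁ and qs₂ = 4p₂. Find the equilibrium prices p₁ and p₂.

Market 1: 128 - 5p₁ - 3p₂ = p₁ → 6p₁ + 3p₂ = 128.
Market 2: 6p₂ + p₁ = 108.
Eliminating p₂: 6×(1) − 3×(2) gives 33p₁ = 444, so p₁ = 148/11.
Back-substitute into (2): p₂ = (108 − 1×148/11) / 6 = 520/33.

p₁ = 148/11, p₂ = 520/33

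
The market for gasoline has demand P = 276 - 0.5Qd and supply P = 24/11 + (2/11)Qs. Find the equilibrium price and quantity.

P* = 75.2, Q* = 401.6

Set the two price expressions equal: 276 - 0.5Q = 24/11 + (2/11)Q.
3012/11 = (15/22)Q, so Q* = 401.6.
P* = 276 − (0.5)(401.6) = 75.2.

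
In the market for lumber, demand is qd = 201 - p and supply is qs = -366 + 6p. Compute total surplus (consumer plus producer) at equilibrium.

Equilibrium: 201 - p = -366 + 6p gives p* = 81, q* = 120.
Demand choke price: p = 201; supply starts at p = 61.
CS = ½(201 − 81)(120) = 7200; PS = ½(81 − 61)(120) = 1200.

Total surplus = 8400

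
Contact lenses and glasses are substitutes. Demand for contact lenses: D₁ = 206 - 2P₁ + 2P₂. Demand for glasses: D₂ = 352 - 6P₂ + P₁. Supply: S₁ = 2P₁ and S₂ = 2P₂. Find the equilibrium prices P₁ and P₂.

Market 1: 206 - 2P₁ + 2P₂ = 2P₁ → 4P₁ - 2P₂ = 206.
Market 2: 8P₂ - P₁ = 352.
Eliminating P₂: 8×(1) + 2×(2) gives 30P₁ = 2352, so P₁ = 78.4.
Back-substitute into (2): P₂ = (352 + 1×78.4) / 8 = 53.8.

P₁ = 78.4, P₂ = 53.8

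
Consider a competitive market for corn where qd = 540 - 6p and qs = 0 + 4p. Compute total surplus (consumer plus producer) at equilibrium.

Total surplus = 9720

Equilibrium: 540 - 6p = 0 + 4p gives p* = 54, q* = 216.
Demand choke price: p = 90; supply starts at p = 0.
CS = ½(90 − 54)(216) = 3888; PS = ½(54 − 0)(216) = 5832.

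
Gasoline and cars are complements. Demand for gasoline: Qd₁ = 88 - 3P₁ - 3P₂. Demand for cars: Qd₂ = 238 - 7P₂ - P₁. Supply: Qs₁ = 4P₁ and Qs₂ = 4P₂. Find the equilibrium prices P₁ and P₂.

Market 1: 88 - 3P₁ - 3P₂ = 4P₁ → 7P₁ + 3P₂ = 88.
Market 2: 11P₂ + P₁ = 238.
Eliminating P₂: 11×(1) − 3×(2) gives 74P₁ = 254, so P₁ = 127/37.
Back-substitute into (2): P₂ = (238 − 1×127/37) / 11 = 789/37.

P₁ = 127/37, P₂ = 789/37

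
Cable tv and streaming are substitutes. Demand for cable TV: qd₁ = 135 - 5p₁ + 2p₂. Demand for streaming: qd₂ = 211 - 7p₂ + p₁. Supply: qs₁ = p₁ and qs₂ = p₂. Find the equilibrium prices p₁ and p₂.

p₁ = 751/23, p₂ = 1401/46

Market 1: 135 - 5p₁ + 2p₂ = p₁ → 6p₁ - 2p₂ = 135.
Market 2: 8p₂ - p₁ = 211.
Eliminating p₂: 8×(1) + 2×(2) gives 46p₁ = 1502, so p₁ = 751/23.
Back-substitute into (2): p₂ = (211 + 1×751/23) / 8 = 1401/46.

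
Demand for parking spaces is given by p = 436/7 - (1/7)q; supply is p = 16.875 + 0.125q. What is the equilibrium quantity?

q* = 2543/15

Set the two price expressions equal: 436/7 - (1/7)q = 16.875 + 0.125q.
2543/56 = (15/56)q, so q* = 2543/15.
p* = 436/7 − (1/7)(2543/15) = 571/15.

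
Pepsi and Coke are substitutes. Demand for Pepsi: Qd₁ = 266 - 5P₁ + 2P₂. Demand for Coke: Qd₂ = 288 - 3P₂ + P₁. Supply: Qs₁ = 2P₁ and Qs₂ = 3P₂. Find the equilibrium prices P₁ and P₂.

Market 1: 266 - 5P₁ + 2P₂ = 2P₁ → 7P₁ - 2P₂ = 266.
Market 2: 6P₂ - P₁ = 288.
Eliminating P₂: 6×(1) + 2×(2) gives 40P₁ = 2172, so P₁ = 54.3.
Back-substitute into (2): P₂ = (288 + 1×54.3) / 6 = 57.05.

P₁ = 54.3, P₂ = 57.05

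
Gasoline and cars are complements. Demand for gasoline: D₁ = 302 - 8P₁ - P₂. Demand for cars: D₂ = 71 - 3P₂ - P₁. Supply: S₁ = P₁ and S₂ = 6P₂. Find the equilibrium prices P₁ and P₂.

P₁ = 33.0875, P₂ = 4.2125

Market 1: 302 - 8P₁ - P₂ = P₁ → 9P₁ + P₂ = 302.
Market 2: 9P₂ + P₁ = 71.
Eliminating P₂: 9×(1) − 1×(2) gives 80P₁ = 2647, so P₁ = 33.0875.
Back-substitute into (2): P₂ = (71 − 1×33.0875) / 9 = 4.2125.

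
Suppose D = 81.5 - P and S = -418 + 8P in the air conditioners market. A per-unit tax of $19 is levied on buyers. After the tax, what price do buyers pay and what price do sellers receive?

Pre-tax equilibrium: P* = 55.5, Q* = 26.
Tax on buyers shifts demand to D = 81.5 − 1(P + 19) = 62.5 - P.
62.5 - P = -418 + 8P gives seller price Ps = 961/18; buyers pay Pb = 961/18 + 19 = 1303/18.
New quantity: Q = 81.5 − 1(1303/18) = 82/9.

Buyers pay 1303/18, sellers receive 961/18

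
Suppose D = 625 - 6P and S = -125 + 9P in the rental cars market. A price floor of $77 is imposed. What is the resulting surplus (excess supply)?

Equilibrium price would be P* = 50, so the floor at 77 binds.
At P = 77: D = 163, S = 568.
Surplus = 568 − 163 = 405.

Surplus = 405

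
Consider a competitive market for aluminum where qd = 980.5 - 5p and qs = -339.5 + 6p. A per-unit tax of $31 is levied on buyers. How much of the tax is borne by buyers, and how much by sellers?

Buyers bear 186/11, sellers bear 155/11

Pre-tax equilibrium: p* = 120, q* = 380.5.
Tax on buyers shifts demand to qd = 980.5 − 5(p + 31) = 825.5 - 5p.
825.5 - 5p = -339.5 + 6p gives seller price ps = 1165/11; buyers pay pb = 1165/11 + 31 = 1506/11.
New quantity: q = 980.5 − 5(1506/11) = 6511/22.
Buyer burden = 1506/11 − 120 = 186/11; seller burden = 120 − 1165/11 = 155/11.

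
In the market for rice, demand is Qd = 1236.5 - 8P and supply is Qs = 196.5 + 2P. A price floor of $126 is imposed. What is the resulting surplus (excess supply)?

Equilibrium price would be P* = 104, so the floor at 126 binds.
At P = 126: Qd = 228.5, Qs = 448.5.
Surplus = 448.5 − 228.5 = 220.

Surplus = 220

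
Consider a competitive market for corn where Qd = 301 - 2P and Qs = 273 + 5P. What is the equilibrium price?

P* = 4

Set Qd = Qs: 301 - 2P = 273 + 5P.
28 = 7P, so P* = 4.
Q* = 301 − 2(4) = 293.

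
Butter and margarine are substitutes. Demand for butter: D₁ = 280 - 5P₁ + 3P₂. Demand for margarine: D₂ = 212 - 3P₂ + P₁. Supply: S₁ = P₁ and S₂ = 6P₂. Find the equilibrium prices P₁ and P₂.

Market 1: 280 - 5P₁ + 3P₂ = P₁ → 6P₁ - 3P₂ = 280.
Market 2: 9P₂ - P₁ = 212.
Eliminating P₂: 9×(1) + 3×(2) gives 51P₁ = 3156, so P₁ = 1052/17.
Back-substitute into (2): P₂ = (212 + 1×1052/17) / 9 = 1552/51.

P₁ = 1052/17, P₂ = 1552/51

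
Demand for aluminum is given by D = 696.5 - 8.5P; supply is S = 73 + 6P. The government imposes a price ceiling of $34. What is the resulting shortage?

Equilibrium price would be P* = 43, so the ceiling at 34 binds.
At P = 34: D = 696.5 − 8.5(34) = 407.5, S = 73 + 6(34) = 277.
Shortage = 407.5 − 277 = 130.5.

Shortage = 130.5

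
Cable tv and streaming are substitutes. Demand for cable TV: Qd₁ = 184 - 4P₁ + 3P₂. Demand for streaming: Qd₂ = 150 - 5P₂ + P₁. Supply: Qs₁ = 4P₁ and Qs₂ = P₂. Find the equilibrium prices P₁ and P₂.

Market 1: 184 - 4P₁ + 3P₂ = 4P₁ → 8P₁ - 3P₂ = 184.
Market 2: 6P₂ - P₁ = 150.
Eliminating P₂: 6×(1) + 3×(2) gives 45P₁ = 1554, so P₁ = 518/15.
Back-substitute into (2): P₂ = (150 + 1×518/15) / 6 = 1384/45.

P₁ = 518/15, P₂ = 1384/45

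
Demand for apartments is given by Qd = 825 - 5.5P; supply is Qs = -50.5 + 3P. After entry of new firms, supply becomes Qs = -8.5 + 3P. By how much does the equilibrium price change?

ΔP = -84/17

Original equilibrium: P* = 103, Q* = 258.5.
New equilibrium: 825 - 5.5P = -8.5 + 3P, so 833.5 = 8.5P and P' = 1667/17; Q' = 825 − 5.5(1667/17) = 9713/34.
Change in price: 1667/17 − 103 = -84/17.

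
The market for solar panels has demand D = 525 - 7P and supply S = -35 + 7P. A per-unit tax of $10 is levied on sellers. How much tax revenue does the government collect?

Pre-tax equilibrium: P* = 40, Q* = 245.
Tax on sellers shifts supply to S = -35 + 7(P − 10) = -105 + 7P.
525 - 7P = -105 + 7P gives buyer price Pb = 45; sellers receive Ps = 45 − 10 = 35.
New quantity: Q = 525 − 7(45) = 210.
Revenue = 10 × 210 = 2100.

Tax revenue = 2100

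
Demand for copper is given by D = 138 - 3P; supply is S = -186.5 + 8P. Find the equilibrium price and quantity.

P* = 29.5, Q* = 49.5

Set D = S: 138 - 3P = -186.5 + 8P.
324.5 = 11P, so P* = 29.5.
Q* = 138 − 3(29.5) = 49.5.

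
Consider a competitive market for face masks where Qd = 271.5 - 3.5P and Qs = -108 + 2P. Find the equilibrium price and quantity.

P* = 69, Q* = 30

Set Qd = Qs: 271.5 - 3.5P = -108 + 2P.
379.5 = 5.5P, so P* = 69.
Q* = 271.5 − 3.5(69) = 30.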